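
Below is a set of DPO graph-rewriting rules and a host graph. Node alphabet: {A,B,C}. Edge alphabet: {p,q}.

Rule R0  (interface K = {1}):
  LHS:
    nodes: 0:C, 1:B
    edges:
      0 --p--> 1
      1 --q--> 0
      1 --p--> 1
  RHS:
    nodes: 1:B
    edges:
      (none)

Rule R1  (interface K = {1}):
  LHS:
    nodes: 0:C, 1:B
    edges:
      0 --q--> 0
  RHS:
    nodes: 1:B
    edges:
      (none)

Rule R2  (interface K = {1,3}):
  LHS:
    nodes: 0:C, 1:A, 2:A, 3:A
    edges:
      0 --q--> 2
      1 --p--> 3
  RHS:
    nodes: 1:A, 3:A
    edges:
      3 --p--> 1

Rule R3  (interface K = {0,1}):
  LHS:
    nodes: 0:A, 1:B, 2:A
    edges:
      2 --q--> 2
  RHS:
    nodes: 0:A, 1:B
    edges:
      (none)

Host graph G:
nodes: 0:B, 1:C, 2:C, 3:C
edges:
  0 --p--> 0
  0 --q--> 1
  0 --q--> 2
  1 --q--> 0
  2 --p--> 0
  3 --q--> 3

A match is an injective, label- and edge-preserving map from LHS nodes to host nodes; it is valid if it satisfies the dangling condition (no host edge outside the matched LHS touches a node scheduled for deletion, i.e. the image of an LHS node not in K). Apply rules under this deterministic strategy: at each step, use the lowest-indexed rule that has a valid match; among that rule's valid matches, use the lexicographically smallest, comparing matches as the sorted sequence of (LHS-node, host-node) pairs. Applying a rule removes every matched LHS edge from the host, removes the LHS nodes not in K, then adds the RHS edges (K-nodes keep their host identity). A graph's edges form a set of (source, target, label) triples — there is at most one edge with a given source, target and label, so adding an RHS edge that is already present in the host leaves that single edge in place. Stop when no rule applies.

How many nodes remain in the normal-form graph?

Answer: 2

Derivation:
initial: |V|=4 |E|=6  E = 0-p->0 0-q->1 0-q->2 1-q->0 2-p->0 3-q->3
step 1: apply R0 at {0↦2, 1↦0}  → |V|=3 |E|=3  E = 0-q->1 1-q->0 3-q->3
step 2: apply R1 at {0↦3, 1↦0}  → |V|=2 |E|=2  E = 0-q->1 1-q->0
halt: no rule applies after step 2
NF nodes: {0:B, 1:C}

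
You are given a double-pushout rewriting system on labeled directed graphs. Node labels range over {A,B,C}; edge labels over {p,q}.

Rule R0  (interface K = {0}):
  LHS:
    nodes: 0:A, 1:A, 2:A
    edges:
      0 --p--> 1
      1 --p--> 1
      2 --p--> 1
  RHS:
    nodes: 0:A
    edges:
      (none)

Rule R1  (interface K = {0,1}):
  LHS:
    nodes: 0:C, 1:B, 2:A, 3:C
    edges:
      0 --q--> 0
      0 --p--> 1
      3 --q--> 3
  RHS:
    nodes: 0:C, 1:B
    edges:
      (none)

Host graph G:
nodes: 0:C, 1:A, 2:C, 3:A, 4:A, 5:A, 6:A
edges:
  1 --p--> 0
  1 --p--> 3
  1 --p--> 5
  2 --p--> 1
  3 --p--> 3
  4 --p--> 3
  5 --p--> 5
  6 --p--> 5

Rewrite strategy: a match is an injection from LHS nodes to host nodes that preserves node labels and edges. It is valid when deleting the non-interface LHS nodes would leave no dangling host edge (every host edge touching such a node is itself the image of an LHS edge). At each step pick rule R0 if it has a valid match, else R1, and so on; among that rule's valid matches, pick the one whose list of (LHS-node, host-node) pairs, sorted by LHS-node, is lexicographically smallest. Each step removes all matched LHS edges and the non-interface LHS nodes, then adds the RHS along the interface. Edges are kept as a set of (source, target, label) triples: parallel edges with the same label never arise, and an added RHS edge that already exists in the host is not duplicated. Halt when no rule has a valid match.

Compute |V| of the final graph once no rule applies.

Answer: 3

Steps:
[0] host  ⇒  7 nodes, 8 edges  {1-p->0 1-p->3 1-p->5 2-p->1 3-p->3 4-p->3 5-p->5 6-p->5}
[1] R0 @ {0↦1, 1↦3, 2↦4}  ⇒  5 nodes, 5 edges  {1-p->0 1-p->5 2-p->1 5-p->5 6-p->5}
[2] R0 @ {0↦1, 1↦5, 2↦6}  ⇒  3 nodes, 2 edges  {1-p->0 2-p->1}
final graph: no rule applies after step 2
NF nodes: {0:C, 1:A, 2:C}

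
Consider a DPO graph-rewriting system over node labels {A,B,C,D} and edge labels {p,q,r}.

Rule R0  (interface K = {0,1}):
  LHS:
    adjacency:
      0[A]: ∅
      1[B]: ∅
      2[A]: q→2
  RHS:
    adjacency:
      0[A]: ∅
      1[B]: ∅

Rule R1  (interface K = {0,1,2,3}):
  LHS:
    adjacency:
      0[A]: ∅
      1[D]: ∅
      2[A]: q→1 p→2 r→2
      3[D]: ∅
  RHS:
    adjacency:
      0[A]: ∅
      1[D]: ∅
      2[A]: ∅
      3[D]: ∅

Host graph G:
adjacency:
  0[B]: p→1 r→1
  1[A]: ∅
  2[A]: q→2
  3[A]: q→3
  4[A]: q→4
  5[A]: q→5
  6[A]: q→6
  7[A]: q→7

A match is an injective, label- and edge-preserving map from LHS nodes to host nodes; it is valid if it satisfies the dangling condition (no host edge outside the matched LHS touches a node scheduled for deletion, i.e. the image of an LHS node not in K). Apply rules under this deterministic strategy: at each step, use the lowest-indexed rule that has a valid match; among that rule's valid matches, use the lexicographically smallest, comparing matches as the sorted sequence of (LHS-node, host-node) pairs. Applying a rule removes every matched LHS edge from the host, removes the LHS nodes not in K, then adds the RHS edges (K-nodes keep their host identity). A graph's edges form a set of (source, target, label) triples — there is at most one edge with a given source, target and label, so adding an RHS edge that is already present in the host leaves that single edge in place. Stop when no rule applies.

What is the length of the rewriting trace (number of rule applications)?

start.  V:8 E:8  edges: 0-p->1 0-r->1 2-q->2 3-q->3 4-q->4 5-q->5 6-q->6 7-q->7
1. fire R0 via {0↦1, 1↦0, 2↦2}  →  V:7 E:7  edges: 0-p->1 0-r->1 3-q->3 4-q->4 5-q->5 6-q->6 7-q->7
2. fire R0 via {0↦1, 1↦0, 2↦3}  →  V:6 E:6  edges: 0-p->1 0-r->1 4-q->4 5-q->5 6-q->6 7-q->7
3. fire R0 via {0↦1, 1↦0, 2↦4}  →  V:5 E:5  edges: 0-p->1 0-r->1 5-q->5 6-q->6 7-q->7
4. fire R0 via {0↦1, 1↦0, 2↦5}  →  V:4 E:4  edges: 0-p->1 0-r->1 6-q->6 7-q->7
5. fire R0 via {0↦1, 1↦0, 2↦6}  →  V:3 E:3  edges: 0-p->1 0-r->1 7-q->7
6. fire R0 via {0↦1, 1↦0, 2↦7}  →  V:2 E:2  edges: 0-p->1 0-r->1
normal form: no rule applies after step 6

Answer: 6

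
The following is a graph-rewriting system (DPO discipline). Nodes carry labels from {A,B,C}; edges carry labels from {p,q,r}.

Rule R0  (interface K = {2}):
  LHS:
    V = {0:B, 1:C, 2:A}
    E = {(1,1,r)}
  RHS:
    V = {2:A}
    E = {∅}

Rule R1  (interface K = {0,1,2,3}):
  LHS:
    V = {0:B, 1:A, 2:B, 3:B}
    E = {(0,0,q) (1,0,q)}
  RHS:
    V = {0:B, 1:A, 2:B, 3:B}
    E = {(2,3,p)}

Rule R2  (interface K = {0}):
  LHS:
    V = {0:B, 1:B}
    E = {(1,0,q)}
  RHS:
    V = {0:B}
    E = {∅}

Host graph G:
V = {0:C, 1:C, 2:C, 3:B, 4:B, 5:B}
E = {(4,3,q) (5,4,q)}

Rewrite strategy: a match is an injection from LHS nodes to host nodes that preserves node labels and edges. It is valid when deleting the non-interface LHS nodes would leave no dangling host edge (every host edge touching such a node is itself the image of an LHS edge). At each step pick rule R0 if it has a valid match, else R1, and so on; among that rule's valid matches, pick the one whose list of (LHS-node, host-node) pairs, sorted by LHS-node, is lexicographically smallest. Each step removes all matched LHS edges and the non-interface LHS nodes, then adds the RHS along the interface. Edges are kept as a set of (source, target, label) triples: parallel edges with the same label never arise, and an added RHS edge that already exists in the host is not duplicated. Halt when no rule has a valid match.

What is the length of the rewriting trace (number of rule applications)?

initial: |V|=6 |E|=2  E = 4-q->3 5-q->4
step 1: apply R2 at {0↦4, 1↦5}  → |V|=5 |E|=1  E = 4-q->3
step 2: apply R2 at {0↦3, 1↦4}  → |V|=4 |E|=0  E = ∅
final graph: no rule applies after step 2

Answer: 2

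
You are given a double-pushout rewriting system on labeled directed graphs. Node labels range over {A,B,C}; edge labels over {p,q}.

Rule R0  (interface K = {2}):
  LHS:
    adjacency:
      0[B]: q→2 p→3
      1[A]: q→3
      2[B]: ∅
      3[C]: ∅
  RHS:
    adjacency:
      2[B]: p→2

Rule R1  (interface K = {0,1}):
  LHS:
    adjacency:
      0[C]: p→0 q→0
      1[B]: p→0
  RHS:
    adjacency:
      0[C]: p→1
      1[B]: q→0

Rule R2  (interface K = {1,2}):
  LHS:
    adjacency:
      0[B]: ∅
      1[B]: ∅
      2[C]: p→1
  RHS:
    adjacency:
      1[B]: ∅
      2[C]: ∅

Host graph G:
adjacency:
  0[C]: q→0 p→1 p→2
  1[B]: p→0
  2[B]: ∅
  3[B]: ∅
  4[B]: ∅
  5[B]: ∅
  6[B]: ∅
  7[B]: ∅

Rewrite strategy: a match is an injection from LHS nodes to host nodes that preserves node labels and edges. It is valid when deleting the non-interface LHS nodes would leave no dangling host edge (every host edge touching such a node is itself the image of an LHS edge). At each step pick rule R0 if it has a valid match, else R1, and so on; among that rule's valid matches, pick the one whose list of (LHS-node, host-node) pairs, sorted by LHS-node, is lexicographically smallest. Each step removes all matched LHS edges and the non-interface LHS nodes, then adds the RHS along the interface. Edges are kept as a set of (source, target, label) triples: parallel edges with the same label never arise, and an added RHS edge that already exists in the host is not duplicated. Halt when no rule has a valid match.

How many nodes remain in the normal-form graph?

Answer: 6

Rewrite trace:
[0] host  ⇒  8 nodes, 4 edges  {0-q->0 0-p->1 0-p->2 1-p->0}
[1] R2 @ {0↦3, 1↦1, 2↦0}  ⇒  7 nodes, 3 edges  {0-q->0 0-p->2 1-p->0}
[2] R2 @ {0↦4, 1↦2, 2↦0}  ⇒  6 nodes, 2 edges  {0-q->0 1-p->0}
final graph: no rule applies after step 2
NF nodes: {0:C, 1:B, 2:B, 5:B, 6:B, 7:B}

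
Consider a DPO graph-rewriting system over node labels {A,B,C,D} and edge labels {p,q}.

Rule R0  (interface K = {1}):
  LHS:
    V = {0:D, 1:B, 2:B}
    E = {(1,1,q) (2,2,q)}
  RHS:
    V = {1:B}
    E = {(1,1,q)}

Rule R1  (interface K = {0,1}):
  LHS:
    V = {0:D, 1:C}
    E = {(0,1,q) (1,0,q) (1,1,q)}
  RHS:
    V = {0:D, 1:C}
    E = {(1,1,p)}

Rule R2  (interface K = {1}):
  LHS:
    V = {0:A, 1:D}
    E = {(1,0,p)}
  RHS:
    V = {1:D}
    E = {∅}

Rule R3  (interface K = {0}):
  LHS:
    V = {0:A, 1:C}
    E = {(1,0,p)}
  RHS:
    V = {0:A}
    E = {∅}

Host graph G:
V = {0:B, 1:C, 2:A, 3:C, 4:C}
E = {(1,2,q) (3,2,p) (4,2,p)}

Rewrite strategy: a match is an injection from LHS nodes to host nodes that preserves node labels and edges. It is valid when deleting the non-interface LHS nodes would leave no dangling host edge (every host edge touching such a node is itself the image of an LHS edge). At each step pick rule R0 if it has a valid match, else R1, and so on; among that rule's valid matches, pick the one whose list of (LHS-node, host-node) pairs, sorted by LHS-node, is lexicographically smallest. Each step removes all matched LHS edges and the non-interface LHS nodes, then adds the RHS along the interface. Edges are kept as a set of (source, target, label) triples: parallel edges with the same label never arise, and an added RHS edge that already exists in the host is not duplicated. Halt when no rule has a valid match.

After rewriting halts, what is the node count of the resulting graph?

Answer: 3

Derivation:
[0] host  ⇒  5 nodes, 3 edges  {1-q->2 3-p->2 4-p->2}
[1] R3 @ {0↦2, 1↦3}  ⇒  4 nodes, 2 edges  {1-q->2 4-p->2}
[2] R3 @ {0↦2, 1↦4}  ⇒  3 nodes, 1 edges  {1-q->2}
halt: no rule applies after step 2
NF nodes: {0:B, 1:C, 2:A}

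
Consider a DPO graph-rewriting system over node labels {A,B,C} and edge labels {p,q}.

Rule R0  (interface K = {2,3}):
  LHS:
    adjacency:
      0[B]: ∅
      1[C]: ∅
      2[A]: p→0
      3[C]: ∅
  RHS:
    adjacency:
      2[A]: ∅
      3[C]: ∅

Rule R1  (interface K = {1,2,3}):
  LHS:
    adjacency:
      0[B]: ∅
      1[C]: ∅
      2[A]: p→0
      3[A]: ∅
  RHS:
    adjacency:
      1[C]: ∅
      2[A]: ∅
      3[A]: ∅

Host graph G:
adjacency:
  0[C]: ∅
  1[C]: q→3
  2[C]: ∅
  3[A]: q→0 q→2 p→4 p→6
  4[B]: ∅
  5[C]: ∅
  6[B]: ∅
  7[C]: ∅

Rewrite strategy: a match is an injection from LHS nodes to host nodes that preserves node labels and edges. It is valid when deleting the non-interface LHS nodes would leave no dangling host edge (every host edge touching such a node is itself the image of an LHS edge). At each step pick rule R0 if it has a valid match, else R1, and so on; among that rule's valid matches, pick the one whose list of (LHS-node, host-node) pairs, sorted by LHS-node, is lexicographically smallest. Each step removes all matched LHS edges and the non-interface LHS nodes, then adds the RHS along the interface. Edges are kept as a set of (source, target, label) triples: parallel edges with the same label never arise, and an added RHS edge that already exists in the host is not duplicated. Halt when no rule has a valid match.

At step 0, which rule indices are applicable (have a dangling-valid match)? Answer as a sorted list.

Answer: [R0]

Rewrite trace:
R0: 16 valid matches — {0↦4, 1↦5, 2↦3, 3↦0}, {0↦4, 1↦5, 2↦3, 3↦1}, {0↦4, 1↦5, 2↦3, 3↦2} (+13 more)
R1: no valid match — LHS pattern not found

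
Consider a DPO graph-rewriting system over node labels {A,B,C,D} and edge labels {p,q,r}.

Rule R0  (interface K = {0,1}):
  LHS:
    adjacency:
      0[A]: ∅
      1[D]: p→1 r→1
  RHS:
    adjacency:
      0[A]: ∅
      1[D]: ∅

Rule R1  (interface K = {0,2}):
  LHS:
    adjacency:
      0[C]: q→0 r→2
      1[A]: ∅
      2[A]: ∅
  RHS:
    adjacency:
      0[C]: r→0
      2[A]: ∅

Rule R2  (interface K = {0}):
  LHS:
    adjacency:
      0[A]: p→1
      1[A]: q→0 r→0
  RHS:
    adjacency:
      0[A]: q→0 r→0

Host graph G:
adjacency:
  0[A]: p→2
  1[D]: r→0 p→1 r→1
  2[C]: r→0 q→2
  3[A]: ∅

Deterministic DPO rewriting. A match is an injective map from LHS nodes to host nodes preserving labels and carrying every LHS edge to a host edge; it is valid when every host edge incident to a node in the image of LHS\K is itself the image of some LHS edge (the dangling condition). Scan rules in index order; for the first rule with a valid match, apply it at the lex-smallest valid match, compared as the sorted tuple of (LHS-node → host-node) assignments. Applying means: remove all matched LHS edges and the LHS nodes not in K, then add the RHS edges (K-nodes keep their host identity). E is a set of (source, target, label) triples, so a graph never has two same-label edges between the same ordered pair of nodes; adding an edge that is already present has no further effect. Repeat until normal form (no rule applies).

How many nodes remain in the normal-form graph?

initial: |V|=4 |E|=6  E = 0-p->2 1-r->0 1-p->1 1-r->1 2-r->0 2-q->2
step 1: apply R0 at {0↦0, 1↦1}  → |V|=4 |E|=4  E = 0-p->2 1-r->0 2-r->0 2-q->2
step 2: apply R1 at {0↦2, 1↦3, 2↦0}  → |V|=3 |E|=3  E = 0-p->2 1-r->0 2-r->2
final graph: no rule applies after step 2
NF nodes: {0:A, 1:D, 2:C}

Answer: 3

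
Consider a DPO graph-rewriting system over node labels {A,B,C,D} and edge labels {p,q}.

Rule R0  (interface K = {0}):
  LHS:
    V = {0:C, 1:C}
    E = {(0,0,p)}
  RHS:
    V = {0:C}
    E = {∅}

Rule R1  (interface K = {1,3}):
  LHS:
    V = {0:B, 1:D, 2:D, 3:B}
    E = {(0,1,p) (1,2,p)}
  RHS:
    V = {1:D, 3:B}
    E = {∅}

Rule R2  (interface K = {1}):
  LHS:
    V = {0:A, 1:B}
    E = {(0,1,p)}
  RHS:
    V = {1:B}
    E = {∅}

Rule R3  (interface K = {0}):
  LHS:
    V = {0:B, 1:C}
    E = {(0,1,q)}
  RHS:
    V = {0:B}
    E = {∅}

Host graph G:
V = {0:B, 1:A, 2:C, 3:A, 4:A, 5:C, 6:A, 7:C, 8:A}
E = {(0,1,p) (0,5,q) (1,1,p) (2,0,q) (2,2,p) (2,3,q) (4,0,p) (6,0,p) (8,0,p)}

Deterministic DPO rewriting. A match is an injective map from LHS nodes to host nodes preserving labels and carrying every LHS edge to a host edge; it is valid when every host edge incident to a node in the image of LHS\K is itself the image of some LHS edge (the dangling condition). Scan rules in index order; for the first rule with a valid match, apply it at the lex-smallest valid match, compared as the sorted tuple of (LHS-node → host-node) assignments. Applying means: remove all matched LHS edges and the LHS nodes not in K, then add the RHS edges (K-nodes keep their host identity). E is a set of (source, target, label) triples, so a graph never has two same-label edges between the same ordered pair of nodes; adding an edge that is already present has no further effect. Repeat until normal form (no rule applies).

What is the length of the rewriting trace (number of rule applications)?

start.  V:9 E:9  edges: 0-p->1 0-q->5 1-p->1 2-q->0 2-p->2 2-q->3 4-p->0 6-p->0 8-p->0
1. fire R0 via {0↦2, 1↦7}  →  V:8 E:8  edges: 0-p->1 0-q->5 1-p->1 2-q->0 2-q->3 4-p->0 6-p->0 8-p->0
2. fire R2 via {0↦4, 1↦0}  →  V:7 E:7  edges: 0-p->1 0-q->5 1-p->1 2-q->0 2-q->3 6-p->0 8-p->0
3. fire R2 via {0↦6, 1↦0}  →  V:6 E:6  edges: 0-p->1 0-q->5 1-p->1 2-q->0 2-q->3 8-p->0
4. fire R2 via {0↦8, 1↦0}  →  V:5 E:5  edges: 0-p->1 0-q->5 1-p->1 2-q->0 2-q->3
5. fire R3 via {0↦0, 1↦5}  →  V:4 E:4  edges: 0-p->1 1-p->1 2-q->0 2-q->3
final graph: no rule applies after step 5

Answer: 5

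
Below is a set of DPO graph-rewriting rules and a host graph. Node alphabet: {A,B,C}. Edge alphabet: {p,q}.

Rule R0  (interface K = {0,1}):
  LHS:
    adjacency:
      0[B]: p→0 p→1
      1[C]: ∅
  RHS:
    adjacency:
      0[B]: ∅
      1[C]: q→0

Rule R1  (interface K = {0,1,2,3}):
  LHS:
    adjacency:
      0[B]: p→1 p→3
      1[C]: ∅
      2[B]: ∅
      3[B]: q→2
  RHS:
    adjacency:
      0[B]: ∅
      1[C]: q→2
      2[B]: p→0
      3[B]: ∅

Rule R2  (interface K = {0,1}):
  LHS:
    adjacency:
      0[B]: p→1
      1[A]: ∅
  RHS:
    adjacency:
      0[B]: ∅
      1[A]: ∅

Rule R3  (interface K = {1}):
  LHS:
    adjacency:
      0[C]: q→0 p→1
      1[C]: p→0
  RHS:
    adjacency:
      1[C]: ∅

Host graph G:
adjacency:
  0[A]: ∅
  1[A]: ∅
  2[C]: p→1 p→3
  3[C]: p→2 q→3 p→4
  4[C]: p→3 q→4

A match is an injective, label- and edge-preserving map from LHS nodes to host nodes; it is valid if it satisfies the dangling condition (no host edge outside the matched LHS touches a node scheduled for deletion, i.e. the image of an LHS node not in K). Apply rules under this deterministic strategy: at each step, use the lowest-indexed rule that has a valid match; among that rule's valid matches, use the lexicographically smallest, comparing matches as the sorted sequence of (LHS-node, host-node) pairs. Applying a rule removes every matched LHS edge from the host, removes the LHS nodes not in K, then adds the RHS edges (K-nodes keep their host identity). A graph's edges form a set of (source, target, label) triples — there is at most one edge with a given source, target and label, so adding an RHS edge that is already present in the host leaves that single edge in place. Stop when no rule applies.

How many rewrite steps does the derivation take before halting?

Answer: 2

Steps:
[0] host  ⇒  5 nodes, 7 edges  {2-p->1 2-p->3 3-p->2 3-q->3 3-p->4 4-p->3 4-q->4}
[1] R3 @ {0↦4, 1↦3}  ⇒  4 nodes, 4 edges  {2-p->1 2-p->3 3-p->2 3-q->3}
[2] R3 @ {0↦3, 1↦2}  ⇒  3 nodes, 1 edges  {2-p->1}
normal form: no rule applies after step 2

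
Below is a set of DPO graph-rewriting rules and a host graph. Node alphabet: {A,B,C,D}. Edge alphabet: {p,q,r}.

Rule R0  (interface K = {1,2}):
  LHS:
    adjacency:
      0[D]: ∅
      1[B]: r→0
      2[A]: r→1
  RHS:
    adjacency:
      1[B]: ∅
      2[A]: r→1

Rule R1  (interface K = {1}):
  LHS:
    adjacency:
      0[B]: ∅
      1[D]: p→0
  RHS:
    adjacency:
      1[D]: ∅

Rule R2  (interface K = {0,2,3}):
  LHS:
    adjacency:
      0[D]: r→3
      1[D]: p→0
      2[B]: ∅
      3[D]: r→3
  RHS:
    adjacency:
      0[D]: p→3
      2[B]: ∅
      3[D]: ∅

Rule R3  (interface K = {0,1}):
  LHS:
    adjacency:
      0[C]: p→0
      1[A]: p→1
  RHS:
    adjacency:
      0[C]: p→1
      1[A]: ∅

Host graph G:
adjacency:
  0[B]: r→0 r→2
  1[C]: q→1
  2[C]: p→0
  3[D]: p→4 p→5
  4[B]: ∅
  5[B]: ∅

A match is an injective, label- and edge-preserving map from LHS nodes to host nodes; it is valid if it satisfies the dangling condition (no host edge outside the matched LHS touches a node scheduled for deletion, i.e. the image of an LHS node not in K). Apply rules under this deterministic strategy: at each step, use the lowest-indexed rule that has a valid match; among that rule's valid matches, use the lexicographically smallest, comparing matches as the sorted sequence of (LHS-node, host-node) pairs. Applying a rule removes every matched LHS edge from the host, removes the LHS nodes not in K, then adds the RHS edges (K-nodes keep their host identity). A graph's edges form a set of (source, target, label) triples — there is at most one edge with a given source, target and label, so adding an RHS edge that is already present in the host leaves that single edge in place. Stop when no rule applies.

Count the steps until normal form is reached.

initial: |V|=6 |E|=6  E = 0-r->0 0-r->2 1-q->1 2-p->0 3-p->4 3-p->5
step 1: apply R1 at {0↦4, 1↦3}  → |V|=5 |E|=5  E = 0-r->0 0-r->2 1-q->1 2-p->0 3-p->5
step 2: apply R1 at {0↦5, 1↦3}  → |V|=4 |E|=4  E = 0-r->0 0-r->2 1-q->1 2-p->0
halt: no rule applies after step 2

Answer: 2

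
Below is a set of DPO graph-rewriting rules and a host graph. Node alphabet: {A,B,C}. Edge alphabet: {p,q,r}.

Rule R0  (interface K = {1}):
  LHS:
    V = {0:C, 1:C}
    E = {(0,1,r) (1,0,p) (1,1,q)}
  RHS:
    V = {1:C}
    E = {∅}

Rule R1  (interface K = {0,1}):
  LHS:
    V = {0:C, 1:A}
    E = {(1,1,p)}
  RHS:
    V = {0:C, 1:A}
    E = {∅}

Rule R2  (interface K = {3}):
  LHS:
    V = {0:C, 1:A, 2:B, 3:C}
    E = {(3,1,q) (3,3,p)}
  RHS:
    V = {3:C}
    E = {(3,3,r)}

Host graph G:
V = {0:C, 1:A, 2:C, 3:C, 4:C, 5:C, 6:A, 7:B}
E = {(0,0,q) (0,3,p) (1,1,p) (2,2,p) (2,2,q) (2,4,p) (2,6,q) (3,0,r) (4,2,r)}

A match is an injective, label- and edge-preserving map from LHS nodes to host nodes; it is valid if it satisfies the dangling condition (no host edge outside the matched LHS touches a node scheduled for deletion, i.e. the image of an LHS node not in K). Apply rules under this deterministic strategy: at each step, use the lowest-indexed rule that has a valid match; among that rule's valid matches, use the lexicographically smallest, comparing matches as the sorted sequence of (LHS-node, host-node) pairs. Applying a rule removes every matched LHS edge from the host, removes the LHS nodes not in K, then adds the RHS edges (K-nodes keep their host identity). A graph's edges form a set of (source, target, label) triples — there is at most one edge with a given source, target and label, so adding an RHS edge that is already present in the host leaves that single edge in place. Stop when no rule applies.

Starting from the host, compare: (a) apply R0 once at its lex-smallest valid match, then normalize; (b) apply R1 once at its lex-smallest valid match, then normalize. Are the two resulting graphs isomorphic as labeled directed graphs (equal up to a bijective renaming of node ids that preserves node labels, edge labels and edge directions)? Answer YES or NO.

Answer: YES

Steps:
branch R0-first: apply at {0↦3, 1↦0} → |E|=6, then 3 more step(s) → NF |V|=3 |E|=1 V={1:A, 2:C, 5:C} E=2-r->2
branch R1-first: apply at {0↦0, 1↦1} → |E|=8, then 3 more step(s) → NF |V|=3 |E|=1 V={1:A, 2:C, 5:C} E=2-r->2
graphs isomorphic (equal up to label-preserving node renaming)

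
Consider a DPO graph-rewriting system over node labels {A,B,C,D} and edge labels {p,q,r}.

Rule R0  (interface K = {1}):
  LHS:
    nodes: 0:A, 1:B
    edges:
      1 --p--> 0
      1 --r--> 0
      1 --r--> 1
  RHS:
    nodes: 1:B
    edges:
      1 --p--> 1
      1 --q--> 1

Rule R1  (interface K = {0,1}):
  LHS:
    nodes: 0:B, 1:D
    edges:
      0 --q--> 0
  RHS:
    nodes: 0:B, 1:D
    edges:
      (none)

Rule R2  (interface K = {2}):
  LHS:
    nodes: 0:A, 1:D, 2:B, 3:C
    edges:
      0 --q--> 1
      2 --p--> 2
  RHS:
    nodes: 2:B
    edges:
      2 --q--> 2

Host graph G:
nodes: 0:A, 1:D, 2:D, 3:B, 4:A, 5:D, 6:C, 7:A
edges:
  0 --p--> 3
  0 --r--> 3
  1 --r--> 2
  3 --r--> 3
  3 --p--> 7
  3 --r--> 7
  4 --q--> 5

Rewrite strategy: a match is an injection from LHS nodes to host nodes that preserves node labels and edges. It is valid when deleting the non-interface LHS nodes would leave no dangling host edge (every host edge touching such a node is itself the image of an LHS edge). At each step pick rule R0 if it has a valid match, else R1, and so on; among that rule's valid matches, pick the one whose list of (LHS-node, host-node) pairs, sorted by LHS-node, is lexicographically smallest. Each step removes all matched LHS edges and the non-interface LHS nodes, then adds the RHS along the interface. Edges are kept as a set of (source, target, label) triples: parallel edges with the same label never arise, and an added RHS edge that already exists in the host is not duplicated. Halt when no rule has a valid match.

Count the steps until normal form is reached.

initial: |V|=8 |E|=7  E = 0-p->3 0-r->3 1-r->2 3-r->3 3-p->7 3-r->7 4-q->5
step 1: apply R0 at {0↦7, 1↦3}  → |V|=7 |E|=6  E = 0-p->3 0-r->3 1-r->2 3-p->3 3-q->3 4-q->5
step 2: apply R1 at {0↦3, 1↦1}  → |V|=7 |E|=5  E = 0-p->3 0-r->3 1-r->2 3-p->3 4-q->5
step 3: apply R2 at {0↦4, 1↦5, 2↦3, 3↦6}  → |V|=4 |E|=4  E = 0-p->3 0-r->3 1-r->2 3-q->3
step 4: apply R1 at {0↦3, 1↦1}  → |V|=4 |E|=3  E = 0-p->3 0-r->3 1-r->2
halt: no rule applies after step 4

Answer: 4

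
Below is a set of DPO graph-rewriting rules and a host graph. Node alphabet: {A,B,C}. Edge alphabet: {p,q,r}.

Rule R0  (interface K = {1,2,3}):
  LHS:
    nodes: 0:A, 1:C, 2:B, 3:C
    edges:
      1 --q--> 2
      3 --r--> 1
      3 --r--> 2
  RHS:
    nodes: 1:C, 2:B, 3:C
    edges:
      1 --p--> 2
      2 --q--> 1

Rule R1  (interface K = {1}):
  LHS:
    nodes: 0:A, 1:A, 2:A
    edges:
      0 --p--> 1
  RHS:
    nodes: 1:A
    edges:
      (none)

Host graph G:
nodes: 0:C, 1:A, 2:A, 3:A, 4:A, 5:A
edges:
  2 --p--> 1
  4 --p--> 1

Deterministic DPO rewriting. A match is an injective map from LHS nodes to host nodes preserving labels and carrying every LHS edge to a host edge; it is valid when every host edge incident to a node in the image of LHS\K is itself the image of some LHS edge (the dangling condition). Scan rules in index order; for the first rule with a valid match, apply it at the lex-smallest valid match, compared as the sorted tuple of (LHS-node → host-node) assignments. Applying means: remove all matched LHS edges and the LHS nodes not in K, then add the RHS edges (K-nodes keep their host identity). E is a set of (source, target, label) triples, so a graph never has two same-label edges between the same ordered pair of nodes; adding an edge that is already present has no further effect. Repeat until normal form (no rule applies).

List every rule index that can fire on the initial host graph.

Answer: [R1]

Steps:
R0: no valid match — LHS pattern not found
R1: 4 valid matches — {0↦2, 1↦1, 2↦3}, {0↦2, 1↦1, 2↦5}, {0↦4, 1↦1, 2↦3} (+1 more)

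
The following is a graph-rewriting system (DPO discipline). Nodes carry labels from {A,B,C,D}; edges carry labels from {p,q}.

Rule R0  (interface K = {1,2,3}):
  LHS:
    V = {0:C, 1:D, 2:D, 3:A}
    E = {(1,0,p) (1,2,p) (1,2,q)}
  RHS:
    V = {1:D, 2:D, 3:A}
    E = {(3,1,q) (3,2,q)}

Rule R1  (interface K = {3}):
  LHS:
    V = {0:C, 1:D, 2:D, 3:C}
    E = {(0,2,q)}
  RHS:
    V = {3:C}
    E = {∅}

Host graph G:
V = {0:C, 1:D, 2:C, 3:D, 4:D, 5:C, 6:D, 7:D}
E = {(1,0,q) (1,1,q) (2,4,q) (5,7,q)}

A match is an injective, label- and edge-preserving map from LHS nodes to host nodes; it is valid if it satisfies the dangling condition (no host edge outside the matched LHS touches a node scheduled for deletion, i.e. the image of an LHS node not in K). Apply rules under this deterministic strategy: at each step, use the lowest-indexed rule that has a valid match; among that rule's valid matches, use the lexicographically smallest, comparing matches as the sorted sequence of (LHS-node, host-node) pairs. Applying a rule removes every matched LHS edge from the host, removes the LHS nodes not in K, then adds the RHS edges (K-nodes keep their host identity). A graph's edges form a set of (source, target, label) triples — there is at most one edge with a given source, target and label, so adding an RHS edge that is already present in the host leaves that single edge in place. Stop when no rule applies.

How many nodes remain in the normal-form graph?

initial: |V|=8 |E|=4  E = 1-q->0 1-q->1 2-q->4 5-q->7
step 1: apply R1 at {0↦2, 1↦3, 2↦4, 3↦0}  → |V|=5 |E|=3  E = 1-q->0 1-q->1 5-q->7
step 2: apply R1 at {0↦5, 1↦6, 2↦7, 3↦0}  → |V|=2 |E|=2  E = 1-q->0 1-q->1
final graph: no rule applies after step 2
NF nodes: {0:C, 1:D}

Answer: 2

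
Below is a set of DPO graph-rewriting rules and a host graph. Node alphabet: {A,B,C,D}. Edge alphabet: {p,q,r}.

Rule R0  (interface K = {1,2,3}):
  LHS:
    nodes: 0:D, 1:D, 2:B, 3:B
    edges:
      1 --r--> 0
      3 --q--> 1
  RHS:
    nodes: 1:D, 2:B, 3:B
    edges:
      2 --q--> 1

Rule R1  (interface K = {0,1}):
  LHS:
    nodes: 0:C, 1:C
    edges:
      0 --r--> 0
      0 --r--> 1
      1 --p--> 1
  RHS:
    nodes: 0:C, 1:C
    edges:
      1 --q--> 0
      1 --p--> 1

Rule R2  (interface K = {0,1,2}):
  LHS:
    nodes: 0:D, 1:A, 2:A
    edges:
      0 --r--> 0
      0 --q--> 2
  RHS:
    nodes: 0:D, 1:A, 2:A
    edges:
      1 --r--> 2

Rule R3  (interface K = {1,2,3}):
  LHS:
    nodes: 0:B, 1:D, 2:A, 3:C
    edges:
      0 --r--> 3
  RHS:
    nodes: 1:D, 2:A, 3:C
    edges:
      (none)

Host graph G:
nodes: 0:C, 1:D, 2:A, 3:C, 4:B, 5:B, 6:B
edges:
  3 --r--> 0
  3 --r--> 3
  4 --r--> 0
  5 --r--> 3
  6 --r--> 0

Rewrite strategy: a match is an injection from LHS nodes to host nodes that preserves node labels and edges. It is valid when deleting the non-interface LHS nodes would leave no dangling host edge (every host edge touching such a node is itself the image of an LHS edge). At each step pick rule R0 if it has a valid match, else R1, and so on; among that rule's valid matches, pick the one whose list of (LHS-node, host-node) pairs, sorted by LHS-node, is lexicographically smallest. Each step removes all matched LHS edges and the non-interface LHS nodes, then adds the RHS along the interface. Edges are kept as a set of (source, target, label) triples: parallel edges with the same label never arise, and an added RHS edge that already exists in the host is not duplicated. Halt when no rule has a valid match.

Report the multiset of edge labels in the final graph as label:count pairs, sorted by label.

initial: |V|=7 |E|=5  E = 3-r->0 3-r->3 4-r->0 5-r->3 6-r->0
step 1: apply R3 at {0↦4, 1↦1, 2↦2, 3↦0}  → |V|=6 |E|=4  E = 3-r->0 3-r->3 5-r->3 6-r->0
step 2: apply R3 at {0↦5, 1↦1, 2↦2, 3↦3}  → |V|=5 |E|=3  E = 3-r->0 3-r->3 6-r->0
step 3: apply R3 at {0↦6, 1↦1, 2↦2, 3↦0}  → |V|=4 |E|=2  E = 3-r->0 3-r->3
normal form: no rule applies after step 3
NF edges: [(3, 0, 'r'), (3, 3, 'r')]

Answer: r:2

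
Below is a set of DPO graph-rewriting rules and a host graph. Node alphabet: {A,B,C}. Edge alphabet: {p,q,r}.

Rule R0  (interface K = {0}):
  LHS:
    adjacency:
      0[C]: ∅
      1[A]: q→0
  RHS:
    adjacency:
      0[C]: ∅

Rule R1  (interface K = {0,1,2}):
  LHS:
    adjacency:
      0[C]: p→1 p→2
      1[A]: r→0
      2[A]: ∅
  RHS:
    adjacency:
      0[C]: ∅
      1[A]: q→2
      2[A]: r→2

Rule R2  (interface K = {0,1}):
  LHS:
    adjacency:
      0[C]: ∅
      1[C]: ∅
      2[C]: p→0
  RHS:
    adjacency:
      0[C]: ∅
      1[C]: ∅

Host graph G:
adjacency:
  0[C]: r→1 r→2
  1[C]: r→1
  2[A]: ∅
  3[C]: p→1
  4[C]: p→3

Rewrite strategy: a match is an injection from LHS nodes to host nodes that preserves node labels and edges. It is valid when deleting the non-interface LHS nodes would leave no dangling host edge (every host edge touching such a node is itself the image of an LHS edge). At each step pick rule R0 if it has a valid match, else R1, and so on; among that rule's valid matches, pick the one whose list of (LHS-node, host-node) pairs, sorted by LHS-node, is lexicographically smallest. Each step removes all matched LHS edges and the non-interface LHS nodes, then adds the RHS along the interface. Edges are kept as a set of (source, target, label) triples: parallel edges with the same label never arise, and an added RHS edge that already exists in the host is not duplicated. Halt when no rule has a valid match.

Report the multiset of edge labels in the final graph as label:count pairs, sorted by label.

Answer: r:3

Derivation:
initial: |V|=5 |E|=5  E = 0-r->1 0-r->2 1-r->1 3-p->1 4-p->3
step 1: apply R2 at {0↦3, 1↦0, 2↦4}  → |V|=4 |E|=4  E = 0-r->1 0-r->2 1-r->1 3-p->1
step 2: apply R2 at {0↦1, 1↦0, 2↦3}  → |V|=3 |E|=3  E = 0-r->1 0-r->2 1-r->1
halt: no rule applies after step 2
NF edges: [(0, 1, 'r'), (0, 2, 'r'), (1, 1, 'r')]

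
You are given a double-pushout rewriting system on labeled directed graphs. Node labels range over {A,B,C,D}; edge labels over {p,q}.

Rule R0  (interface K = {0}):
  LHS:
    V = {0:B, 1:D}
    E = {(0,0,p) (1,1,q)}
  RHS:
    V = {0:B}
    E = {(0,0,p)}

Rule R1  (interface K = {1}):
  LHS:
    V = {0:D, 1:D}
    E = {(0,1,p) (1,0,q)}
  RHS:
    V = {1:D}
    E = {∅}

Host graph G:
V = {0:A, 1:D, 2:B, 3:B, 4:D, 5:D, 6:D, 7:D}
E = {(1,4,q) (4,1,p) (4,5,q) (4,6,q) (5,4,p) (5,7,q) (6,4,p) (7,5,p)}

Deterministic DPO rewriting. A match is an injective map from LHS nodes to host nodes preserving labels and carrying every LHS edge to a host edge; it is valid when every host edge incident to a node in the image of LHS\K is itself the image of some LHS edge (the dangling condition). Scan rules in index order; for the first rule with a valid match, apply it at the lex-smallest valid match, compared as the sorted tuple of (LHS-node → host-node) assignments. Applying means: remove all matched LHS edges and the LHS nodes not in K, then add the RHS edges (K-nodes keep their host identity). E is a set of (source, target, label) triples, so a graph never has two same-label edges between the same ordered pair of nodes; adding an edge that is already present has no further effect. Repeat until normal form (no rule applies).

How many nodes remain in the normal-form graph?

start.  V:8 E:8  edges: 1-q->4 4-p->1 4-q->5 4-q->6 5-p->4 5-q->7 6-p->4 7-p->5
1. fire R1 via {0↦6, 1↦4}  →  V:7 E:6  edges: 1-q->4 4-p->1 4-q->5 5-p->4 5-q->7 7-p->5
2. fire R1 via {0↦7, 1↦5}  →  V:6 E:4  edges: 1-q->4 4-p->1 4-q->5 5-p->4
3. fire R1 via {0↦5, 1↦4}  →  V:5 E:2  edges: 1-q->4 4-p->1
4. fire R1 via {0↦4, 1↦1}  →  V:4 E:0  edges: ∅
final graph: no rule applies after step 4
NF nodes: {0:A, 1:D, 2:B, 3:B}

Answer: 4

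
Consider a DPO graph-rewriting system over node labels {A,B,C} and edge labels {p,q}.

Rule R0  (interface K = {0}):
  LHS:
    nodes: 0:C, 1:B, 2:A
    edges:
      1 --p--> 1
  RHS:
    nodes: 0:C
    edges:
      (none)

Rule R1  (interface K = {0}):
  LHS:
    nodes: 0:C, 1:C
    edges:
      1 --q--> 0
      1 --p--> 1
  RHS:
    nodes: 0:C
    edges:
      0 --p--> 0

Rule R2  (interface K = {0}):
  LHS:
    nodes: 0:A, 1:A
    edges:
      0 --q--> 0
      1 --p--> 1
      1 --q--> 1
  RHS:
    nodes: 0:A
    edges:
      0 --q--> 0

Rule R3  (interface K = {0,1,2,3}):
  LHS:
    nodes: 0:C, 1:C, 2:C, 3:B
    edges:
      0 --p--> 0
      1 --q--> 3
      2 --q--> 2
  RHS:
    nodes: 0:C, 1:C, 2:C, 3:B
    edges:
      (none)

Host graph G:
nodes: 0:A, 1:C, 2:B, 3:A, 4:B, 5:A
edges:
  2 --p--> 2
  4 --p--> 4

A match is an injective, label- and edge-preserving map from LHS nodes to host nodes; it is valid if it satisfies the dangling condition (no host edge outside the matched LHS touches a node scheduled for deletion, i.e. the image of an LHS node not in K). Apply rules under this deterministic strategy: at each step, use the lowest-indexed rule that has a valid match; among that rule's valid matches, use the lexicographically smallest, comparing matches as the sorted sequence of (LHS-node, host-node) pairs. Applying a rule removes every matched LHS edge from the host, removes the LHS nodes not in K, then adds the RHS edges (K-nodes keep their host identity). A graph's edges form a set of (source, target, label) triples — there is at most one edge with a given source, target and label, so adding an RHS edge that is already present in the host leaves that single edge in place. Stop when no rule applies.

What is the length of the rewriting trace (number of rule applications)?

[0] host  ⇒  6 nodes, 2 edges  {2-p->2 4-p->4}
[1] R0 @ {0↦1, 1↦2, 2↦0}  ⇒  4 nodes, 1 edges  {4-p->4}
[2] R0 @ {0↦1, 1↦4, 2↦3}  ⇒  2 nodes, 0 edges  {∅}
normal form: no rule applies after step 2

Answer: 2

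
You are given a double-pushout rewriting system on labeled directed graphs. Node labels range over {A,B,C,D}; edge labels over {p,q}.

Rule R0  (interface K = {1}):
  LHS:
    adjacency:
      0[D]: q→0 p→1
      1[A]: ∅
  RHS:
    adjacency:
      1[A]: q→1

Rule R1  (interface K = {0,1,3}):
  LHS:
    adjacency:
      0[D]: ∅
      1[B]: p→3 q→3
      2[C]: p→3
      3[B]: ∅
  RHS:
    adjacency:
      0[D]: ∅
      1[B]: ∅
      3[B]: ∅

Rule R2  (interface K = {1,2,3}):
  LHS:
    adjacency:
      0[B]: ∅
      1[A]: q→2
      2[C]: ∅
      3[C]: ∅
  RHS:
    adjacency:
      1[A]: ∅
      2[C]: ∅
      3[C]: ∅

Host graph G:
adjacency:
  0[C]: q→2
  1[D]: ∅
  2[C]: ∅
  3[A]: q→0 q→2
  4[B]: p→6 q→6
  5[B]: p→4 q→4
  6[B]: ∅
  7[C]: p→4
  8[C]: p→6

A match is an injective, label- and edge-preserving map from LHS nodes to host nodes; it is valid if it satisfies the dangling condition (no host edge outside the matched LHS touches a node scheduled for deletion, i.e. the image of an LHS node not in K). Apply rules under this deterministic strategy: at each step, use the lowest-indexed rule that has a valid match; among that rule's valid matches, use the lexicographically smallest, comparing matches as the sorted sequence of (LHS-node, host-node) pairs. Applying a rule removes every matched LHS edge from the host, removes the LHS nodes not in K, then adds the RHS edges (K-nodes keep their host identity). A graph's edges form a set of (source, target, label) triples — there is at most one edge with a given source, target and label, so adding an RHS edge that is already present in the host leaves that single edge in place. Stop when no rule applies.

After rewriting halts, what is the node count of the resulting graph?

initial: |V|=9 |E|=9  E = 0-q->2 3-q->0 3-q->2 4-p->6 4-q->6 5-p->4 5-q->4 7-p->4 8-p->6
step 1: apply R1 at {0↦1, 1↦4, 2↦8, 3↦6}  → |V|=8 |E|=6  E = 0-q->2 3-q->0 3-q->2 5-p->4 5-q->4 7-p->4
step 2: apply R1 at {0↦1, 1↦5, 2↦7, 3↦4}  → |V|=7 |E|=3  E = 0-q->2 3-q->0 3-q->2
step 3: apply R2 at {0↦4, 1↦3, 2↦0, 3↦2}  → |V|=6 |E|=2  E = 0-q->2 3-q->2
step 4: apply R2 at {0↦5, 1↦3, 2↦2, 3↦0}  → |V|=5 |E|=1  E = 0-q->2
final graph: no rule applies after step 4
NF nodes: {0:C, 1:D, 2:C, 3:A, 6:B}

Answer: 5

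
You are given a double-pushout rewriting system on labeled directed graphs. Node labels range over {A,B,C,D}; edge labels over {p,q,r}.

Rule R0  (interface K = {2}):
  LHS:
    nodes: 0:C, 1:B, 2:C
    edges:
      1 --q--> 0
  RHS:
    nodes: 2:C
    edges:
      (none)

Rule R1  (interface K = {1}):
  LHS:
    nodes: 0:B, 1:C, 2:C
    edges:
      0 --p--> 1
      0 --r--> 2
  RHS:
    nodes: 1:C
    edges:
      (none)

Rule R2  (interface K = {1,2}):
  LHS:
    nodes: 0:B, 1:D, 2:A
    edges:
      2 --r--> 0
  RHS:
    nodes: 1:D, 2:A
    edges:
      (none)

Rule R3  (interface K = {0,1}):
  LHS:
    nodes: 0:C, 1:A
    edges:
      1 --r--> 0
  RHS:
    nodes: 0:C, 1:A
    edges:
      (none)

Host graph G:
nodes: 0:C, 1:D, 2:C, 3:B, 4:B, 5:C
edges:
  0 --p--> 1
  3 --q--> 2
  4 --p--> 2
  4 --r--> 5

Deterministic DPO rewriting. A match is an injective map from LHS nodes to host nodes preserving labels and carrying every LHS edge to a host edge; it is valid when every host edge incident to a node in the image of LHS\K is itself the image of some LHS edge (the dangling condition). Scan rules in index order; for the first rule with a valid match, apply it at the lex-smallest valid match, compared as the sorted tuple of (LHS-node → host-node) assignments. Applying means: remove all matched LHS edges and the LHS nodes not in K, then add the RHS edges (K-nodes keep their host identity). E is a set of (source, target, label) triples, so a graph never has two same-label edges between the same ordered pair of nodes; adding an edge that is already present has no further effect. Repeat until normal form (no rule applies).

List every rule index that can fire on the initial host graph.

R0: no valid match — 2 raw matches, all fail dangling condition
R1: 1 valid match — {0↦4, 1↦2, 2↦5}
R2: no valid match — LHS pattern not found
R3: no valid match — LHS pattern not found

Answer: [R1]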